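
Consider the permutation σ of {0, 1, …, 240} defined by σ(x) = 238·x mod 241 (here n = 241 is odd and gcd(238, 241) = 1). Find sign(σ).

Trace 196: π^k(196) = [196, 135, 77, 10, 211, 90, 212] for k=0..6.
3 cycles of lengths [120, 120, 1].
n − c = 241 − 3 = 238; sign = (−1)^238 = +1.
Check: (238/241) = +1 by Zolotarev.

+1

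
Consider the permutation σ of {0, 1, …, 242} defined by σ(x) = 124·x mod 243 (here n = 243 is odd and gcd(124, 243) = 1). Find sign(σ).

+1

Start at x=229: 229 → 208 → 34 → 85 → 91 → 106 → 22 → … (one orbit).
Decompose π into cycles: lengths [81, 81, 27, 27, 9, 9, 3, 3, 1, 1, 1] (11 cycles, including the fixed point 0).
11 cycles on 243: each ℓ→(−1)^(ℓ−1), product (−1)^232 = +1.
Via Zolotarev, sign(π_{124}) = (124|243) = +1.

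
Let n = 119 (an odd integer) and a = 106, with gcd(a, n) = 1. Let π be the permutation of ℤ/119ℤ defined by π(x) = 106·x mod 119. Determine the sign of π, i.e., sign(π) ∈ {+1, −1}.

Orbit of 50 under x↦106x: [50, 64, 1, 106]… (length divides ord_119(106)).
Decompose π into cycles: lengths [4, 4, 4, 4, 4, 4, 4, 4, 4, 4, 4, 4, 4, 4, 4, 4, 4, 4, 4, 4, 4, 4, 4, 4, 4, 4, 4, 4, 1, 1, 1, 1, 1, 1, 1] (35 cycles, including the fixed point 0).
n − c = 119 − 35 = 84; sign = (−1)^84 = +1.

+1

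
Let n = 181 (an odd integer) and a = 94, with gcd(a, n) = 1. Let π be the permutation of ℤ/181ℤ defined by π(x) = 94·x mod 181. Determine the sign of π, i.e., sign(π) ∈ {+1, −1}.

Trace 133: π^k(133) = [133, 13, 136, 114, 37, 39, 46] for k=0..6.
Cycle type of π: 90×2 + 1; total 3 cycles.
sign(π) = (−1)^{n − #cycles} = (−1)^{181−3} = (−1)^178 = +1.

+1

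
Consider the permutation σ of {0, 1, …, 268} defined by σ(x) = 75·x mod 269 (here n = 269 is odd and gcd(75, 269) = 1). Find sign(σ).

-1

Orbit of 173 under x↦75x: [173, 63, 152, 102, 118, 242, 127]… (length divides ord_269(75)).
Cycle type of π: 268 + 1; total 2 cycles.
2 cycles on 269: each ℓ→(−1)^(ℓ−1), product (−1)^267 = -1.
Check: (75/269) = -1 by Zolotarev.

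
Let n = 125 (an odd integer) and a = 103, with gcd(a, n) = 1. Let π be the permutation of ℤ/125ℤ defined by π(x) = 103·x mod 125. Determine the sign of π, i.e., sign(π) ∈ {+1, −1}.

-1

Orbit of 46 under x↦103x: [46, 113, 14, 67, 26, 53, 84]… (length divides ord_125(103)).
Cycle type of π: 100 + 20 + 4 + 1; total 4 cycles.
Σ(ℓ_i−1) = 125−4 = 121; sign = (−1)^121 = -1.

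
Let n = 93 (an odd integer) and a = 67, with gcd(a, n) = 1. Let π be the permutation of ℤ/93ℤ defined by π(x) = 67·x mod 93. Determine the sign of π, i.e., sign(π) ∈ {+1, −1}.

+1

Start at x=67: 67 → 25 → 1 → 67 (one orbit).
33 cycles of lengths [3, 3, 3, 3, 3, 3, 3, 3, 3, 3, 3, 3, 3, 3, 3, 3, 3, 3, 3, 3, 3, 3, 3, 3, 3, 3, 3, 3, 3, 3, 1, 1, 1].
33 cycles on 93: each ℓ→(−1)^(ℓ−1), product (−1)^60 = +1.
Zolotarev: (67|93) = +1, matching the cycle-count sign.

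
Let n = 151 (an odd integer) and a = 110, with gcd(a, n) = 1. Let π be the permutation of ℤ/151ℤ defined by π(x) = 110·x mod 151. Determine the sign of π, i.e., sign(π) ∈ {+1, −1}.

Orbit of 29 under x↦110x: [29, 19, 127, 78, 124, 50, 64]… (length divides ord_151(110)).
Decompose π into cycles: lengths [25, 25, 25, 25, 25, 25, 1] (7 cycles, including the fixed point 0).
With 7 cycles on 151 points, sign = (−1)^{151−7} = +1.
The Jacobi symbol (110|151) = +1 (Zolotarev) agrees.

+1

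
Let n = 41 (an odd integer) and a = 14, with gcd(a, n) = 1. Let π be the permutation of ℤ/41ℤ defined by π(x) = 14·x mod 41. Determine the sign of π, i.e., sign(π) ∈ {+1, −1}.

Trace 32: π^k(32) = [32, 38, 40, 27, 9, 3, 1] for k=0..6.
The orbit structure of x ↦ 14x mod 41: 6 orbits of sizes [8, 8, 8, 8, 8, 1].
With 6 cycles on 41 points, sign = (−1)^{41−6} = -1.
Check: (14/41) = -1 by Zolotarev.

-1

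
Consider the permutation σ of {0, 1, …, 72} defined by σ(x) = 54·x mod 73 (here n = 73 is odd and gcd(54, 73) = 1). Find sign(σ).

+1

Trace 2: π^k(2) = [2, 35, 65, 6, 32, 49, 18] for k=0..6.
Decompose π into cycles: lengths [36, 36, 1] (3 cycles, including the fixed point 0).
73 − 3 = 70 transpositions; sign(π) = (−1)^70 = +1.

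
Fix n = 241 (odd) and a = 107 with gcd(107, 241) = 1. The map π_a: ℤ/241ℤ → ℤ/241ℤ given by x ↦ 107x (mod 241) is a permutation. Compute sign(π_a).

Orbit of 40 under x↦107x: [40, 183, 60, 154, 90, 231, 135]… (length divides ord_241(107)).
The orbit structure of x ↦ 107x mod 241: 5 orbits of sizes [60, 60, 60, 60, 1].
sign(π) = (−1)^{n − #cycles} = (−1)^{241−5} = (−1)^236 = +1.

+1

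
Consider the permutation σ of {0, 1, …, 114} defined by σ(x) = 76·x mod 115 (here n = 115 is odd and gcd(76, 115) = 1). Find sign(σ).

-1

Trace 106: π^k(106) = [106, 6, 111, 41, 11, 31, 56] for k=0..6.
Cycle type of π: 22×5 + 1×5; total 10 cycles.
Σ(ℓ_i−1) = 115−10 = 105; sign = (−1)^105 = -1.
Via Zolotarev, sign(π_{76}) = (76|115) = -1.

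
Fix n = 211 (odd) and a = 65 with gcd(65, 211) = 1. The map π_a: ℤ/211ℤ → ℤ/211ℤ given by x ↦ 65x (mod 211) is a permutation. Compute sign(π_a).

+1

Orbit of 55 under x↦65x: [55, 199, 64, 151, 109, 122, 123]… (length divides ord_211(65)).
π_65 has 7 disjoint cycles with lengths [35, 35, 35, 35, 35, 35, 1] on {0,…,210}.
7 cycles on 211: each ℓ→(−1)^(ℓ−1), product (−1)^204 = +1.
Via Zolotarev, sign(π_{65}) = (65|211) = +1.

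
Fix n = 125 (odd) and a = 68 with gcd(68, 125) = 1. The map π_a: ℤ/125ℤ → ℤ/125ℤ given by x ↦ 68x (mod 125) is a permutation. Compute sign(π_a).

-1

Trace 124: π^k(124) = [124, 57, 1, 68] for k=0..3.
32 cycles of lengths [4, 4, 4, 4, 4, 4, 4, 4, 4, 4, 4, 4, 4, 4, 4, 4, 4, 4, 4, 4, 4, 4, 4, 4, 4, 4, 4, 4, 4, 4, 4, 1].
32 cycles on 125: each ℓ→(−1)^(ℓ−1), product (−1)^93 = -1.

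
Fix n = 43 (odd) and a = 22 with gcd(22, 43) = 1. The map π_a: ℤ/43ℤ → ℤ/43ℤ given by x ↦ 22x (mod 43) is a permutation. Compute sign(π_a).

-1

Orbit of 32 under x↦22x: [32, 16, 8, 4, 2, 1, 22]… (length divides ord_43(22)).
Cycle type of π: 14×3 + 1; total 4 cycles.
n − c = 43 − 4 = 39; sign = (−1)^39 = -1.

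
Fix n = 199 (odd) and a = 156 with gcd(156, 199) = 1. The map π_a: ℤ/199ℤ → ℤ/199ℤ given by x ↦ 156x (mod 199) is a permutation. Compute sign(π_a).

-1

Start at x=92: 92 → 24 → 162 → 198 → 43 → 141 → 106 → … (one orbit).
Cycle type of π: 18×11 + 1; total 12 cycles.
sign(π) = (−1)^{n − #cycles} = (−1)^{199−12} = (−1)^187 = -1.
(156|199)_J = -1 (Zolotarev's lemma cross-check).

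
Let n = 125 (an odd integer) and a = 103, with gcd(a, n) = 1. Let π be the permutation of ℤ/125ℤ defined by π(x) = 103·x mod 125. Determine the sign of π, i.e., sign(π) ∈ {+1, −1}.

Orbit of 124 under x↦103x: [124, 22, 16, 23, 119, 7, 96]… (length divides ord_125(103)).
Cycle lengths of π_103 on ℤ/125ℤ: [100, 20, 4, 1]; 4 cycles in total.
125 − 4 = 121 transpositions; sign(π) = (−1)^121 = -1.
Via Zolotarev, sign(π_{103}) = (103|125) = -1.

-1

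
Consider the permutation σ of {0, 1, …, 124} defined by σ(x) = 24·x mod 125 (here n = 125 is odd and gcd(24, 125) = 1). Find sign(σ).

+1

Start at x=49: 49 → 51 → 99 → 1 → 24 → 76 → 74 → … (one orbit).
The orbit structure of x ↦ 24x mod 125: 23 orbits of sizes [10, 10, 10, 10, 10, 10, 10, 10, 10, 10, 2, 2, 2, 2, 2, 2, 2, 2, 2, 2, 2, 2, 1].
125 − 23 = 102 transpositions; sign(π) = (−1)^102 = +1.
Check: (24/125) = +1 by Zolotarev.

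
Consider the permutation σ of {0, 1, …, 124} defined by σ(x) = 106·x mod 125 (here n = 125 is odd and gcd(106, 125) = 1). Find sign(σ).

Orbit of 51 under x↦106x: [51, 31, 36, 66, 121, 76, 56]… (length divides ord_125(106)).
The orbit structure of x ↦ 106x mod 125: 13 orbits of sizes [25, 25, 25, 25, 5, 5, 5, 5, 1, 1, 1, 1, 1].
Σ(ℓ_i−1) = 125−13 = 112; sign = (−1)^112 = +1.
Check: (106/125) = +1 by Zolotarev.

+1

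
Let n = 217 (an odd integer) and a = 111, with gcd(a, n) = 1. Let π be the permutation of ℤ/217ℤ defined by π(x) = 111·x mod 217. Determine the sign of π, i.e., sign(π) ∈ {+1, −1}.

Orbit of 134 under x↦111x: [134, 118, 78, 195, 162, 188, 36]… (length divides ord_217(111)).
Cycle type of π: 30×6 + 15×2 + 2×3 + 1; total 12 cycles.
12 cycles on 217: each ℓ→(−1)^(ℓ−1), product (−1)^205 = -1.
Check: (111/217) = -1 by Zolotarev.

-1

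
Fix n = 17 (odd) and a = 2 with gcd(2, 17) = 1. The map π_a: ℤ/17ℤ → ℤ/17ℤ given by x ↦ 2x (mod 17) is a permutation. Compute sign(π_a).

+1

Orbit of 4 under x↦2x: [4, 8, 16, 15, 13, 9, 1]… (length divides ord_17(2)).
The orbit structure of x ↦ 2x mod 17: 3 orbits of sizes [8, 8, 1].
17 − 3 = 14 transpositions; sign(π) = (−1)^14 = +1.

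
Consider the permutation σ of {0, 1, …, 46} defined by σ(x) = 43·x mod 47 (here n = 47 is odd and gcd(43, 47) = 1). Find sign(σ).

Trace 28: π^k(28) = [28, 29, 25, 41, 24, 45, 8] for k=0..6.
The orbit structure of x ↦ 43x mod 47: 2 orbits of sizes [46, 1].
2 cycles on 47: each ℓ→(−1)^(ℓ−1), product (−1)^45 = -1.

-1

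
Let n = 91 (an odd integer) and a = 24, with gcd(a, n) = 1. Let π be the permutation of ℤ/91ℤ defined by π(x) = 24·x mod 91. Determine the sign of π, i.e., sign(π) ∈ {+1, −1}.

+1

Start at x=19: 19 → 1 → 24 → 30 → 83 → 81 → 33 → … (one orbit).
π_24 has 9 disjoint cycles with lengths [12, 12, 12, 12, 12, 12, 12, 6, 1] on {0,…,90}.
With 9 cycles on 91 points, sign = (−1)^{91−9} = +1.
The Jacobi symbol (24|91) = +1 (Zolotarev) agrees.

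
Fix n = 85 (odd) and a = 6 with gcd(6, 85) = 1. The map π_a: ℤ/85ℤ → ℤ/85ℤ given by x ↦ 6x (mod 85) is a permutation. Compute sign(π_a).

Orbit of 11 under x↦6x: [11, 66, 56, 81, 61, 26, 71]… (length divides ord_85(6)).
10 cycles of lengths [16, 16, 16, 16, 16, 1, 1, 1, 1, 1].
85 − 10 = 75 transpositions; sign(π) = (−1)^75 = -1.
Zolotarev: (6|85) = -1, matching the cycle-count sign.

-1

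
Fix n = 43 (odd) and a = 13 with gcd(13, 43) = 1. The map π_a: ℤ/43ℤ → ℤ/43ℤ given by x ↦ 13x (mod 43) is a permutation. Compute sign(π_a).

Trace 21: π^k(21) = [21, 15, 23, 41, 17, 6, 35] for k=0..6.
Cycle lengths of π_13 on ℤ/43ℤ: [21, 21, 1]; 3 cycles in total.
43 − 3 = 40 transpositions; sign(π) = (−1)^40 = +1.
Zolotarev: (13|43) = +1, matching the cycle-count sign.

+1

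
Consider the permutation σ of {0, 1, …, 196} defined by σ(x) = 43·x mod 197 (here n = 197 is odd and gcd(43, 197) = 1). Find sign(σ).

+1

Start at x=65: 65 → 37 → 15 → 54 → 155 → 164 → 157 → … (one orbit).
3 cycles of lengths [98, 98, 1].
sign(π) = (−1)^{n − #cycles} = (−1)^{197−3} = (−1)^194 = +1.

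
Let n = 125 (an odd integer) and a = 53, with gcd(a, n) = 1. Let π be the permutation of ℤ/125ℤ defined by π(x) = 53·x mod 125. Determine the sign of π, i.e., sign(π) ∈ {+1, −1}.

Orbit of 107 under x↦53x: [107, 46, 63, 89, 92, 1, 53]… (length divides ord_125(53)).
The orbit structure of x ↦ 53x mod 125: 4 orbits of sizes [100, 20, 4, 1].
4 cycles on 125: each ℓ→(−1)^(ℓ−1), product (−1)^121 = -1.
Check: (53/125) = -1 by Zolotarev.

-1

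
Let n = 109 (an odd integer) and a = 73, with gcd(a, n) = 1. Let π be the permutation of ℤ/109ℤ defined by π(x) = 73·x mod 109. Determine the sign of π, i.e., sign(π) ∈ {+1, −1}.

+1

Trace 45: π^k(45) = [45, 15, 5, 38, 49, 89, 66] for k=0..6.
Cycle lengths of π_73 on ℤ/109ℤ: [27, 27, 27, 27, 1]; 5 cycles in total.
sign(π) = (−1)^{n − #cycles} = (−1)^{109−5} = (−1)^104 = +1.
(73|109)_J = +1 (Zolotarev's lemma cross-check).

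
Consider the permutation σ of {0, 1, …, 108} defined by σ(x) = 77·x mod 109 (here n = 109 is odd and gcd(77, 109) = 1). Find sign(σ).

-1

Trace 90: π^k(90) = [90, 63, 55, 93, 76, 75, 107] for k=0..6.
Decompose π into cycles: lengths [36, 36, 36, 1] (4 cycles, including the fixed point 0).
sign(π) = (−1)^{n − #cycles} = (−1)^{109−4} = (−1)^105 = -1.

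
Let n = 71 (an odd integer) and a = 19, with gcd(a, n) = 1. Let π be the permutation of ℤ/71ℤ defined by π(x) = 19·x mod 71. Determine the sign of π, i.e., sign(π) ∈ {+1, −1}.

+1

Start at x=38: 38 → 12 → 15 → 1 → 19 → 6 → 43 → … (one orbit).
Cycle lengths of π_19 on ℤ/71ℤ: [35, 35, 1]; 3 cycles in total.
n − c = 71 − 3 = 68; sign = (−1)^68 = +1.
The Jacobi symbol (19|71) = +1 (Zolotarev) agrees.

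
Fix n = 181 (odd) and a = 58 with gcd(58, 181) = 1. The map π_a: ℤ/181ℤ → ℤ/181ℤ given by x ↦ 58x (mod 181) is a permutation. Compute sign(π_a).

Start at x=167: 167 → 93 → 145 → 84 → 166 → 35 → 39 → … (one orbit).
The orbit structure of x ↦ 58x mod 181: 2 orbits of sizes [180, 1].
With 2 cycles on 181 points, sign = (−1)^{181−2} = -1.

-1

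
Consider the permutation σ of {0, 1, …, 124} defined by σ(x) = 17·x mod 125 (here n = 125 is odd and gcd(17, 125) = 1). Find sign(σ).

Orbit of 97 under x↦17x: [97, 24, 33, 61, 37, 4, 68]… (length divides ord_125(17)).
4 cycles of lengths [100, 20, 4, 1].
n − c = 125 − 4 = 121; sign = (−1)^121 = -1.

-1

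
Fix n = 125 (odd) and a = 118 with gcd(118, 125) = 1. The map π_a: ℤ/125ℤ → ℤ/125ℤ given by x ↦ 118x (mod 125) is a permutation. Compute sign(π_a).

-1

Start at x=101: 101 → 43 → 74 → 107 → 1 → 118 → 49 → … (one orbit).
12 cycles of lengths [20, 20, 20, 20, 20, 4, 4, 4, 4, 4, 4, 1].
With 12 cycles on 125 points, sign = (−1)^{125−12} = -1.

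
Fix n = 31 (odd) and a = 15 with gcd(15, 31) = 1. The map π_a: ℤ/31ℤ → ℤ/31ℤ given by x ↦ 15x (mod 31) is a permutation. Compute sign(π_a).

-1

Start at x=27: 27 → 2 → 30 → 16 → 23 → 4 → 29 → … (one orbit).
π_15 has 4 disjoint cycles with lengths [10, 10, 10, 1] on {0,…,30}.
n − c = 31 − 4 = 27; sign = (−1)^27 = -1.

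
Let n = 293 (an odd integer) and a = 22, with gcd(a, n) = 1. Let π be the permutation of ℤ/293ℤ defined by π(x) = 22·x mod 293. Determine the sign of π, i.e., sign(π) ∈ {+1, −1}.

+1

Orbit of 53 under x↦22x: [53, 287, 161, 26, 279, 278, 256]… (length divides ord_293(22)).
5 cycles of lengths [73, 73, 73, 73, 1].
5 cycles on 293: each ℓ→(−1)^(ℓ−1), product (−1)^288 = +1.
Via Zolotarev, sign(π_{22}) = (22|293) = +1.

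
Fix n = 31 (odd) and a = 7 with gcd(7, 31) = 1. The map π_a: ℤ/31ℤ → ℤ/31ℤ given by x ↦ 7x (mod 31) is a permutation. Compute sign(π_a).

+1

Start at x=19: 19 → 9 → 1 → 7 → 18 → 2 → 14 → … (one orbit).
Cycle type of π: 15×2 + 1; total 3 cycles.
sign(π) = (−1)^{n − #cycles} = (−1)^{31−3} = (−1)^28 = +1.
Check: (7/31) = +1 by Zolotarev.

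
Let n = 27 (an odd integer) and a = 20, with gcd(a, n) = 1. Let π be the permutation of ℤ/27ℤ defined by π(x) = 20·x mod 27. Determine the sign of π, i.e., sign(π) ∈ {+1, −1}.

Start at x=2: 2 → 13 → 17 → 16 → 23 → 1 → 20 → … (one orbit).
Cycle type of π: 18 + 6 + 2 + 1; total 4 cycles.
sign(π) = (−1)^{n − #cycles} = (−1)^{27−4} = (−1)^23 = -1.
Via Zolotarev, sign(π_{20}) = (20|27) = -1.

-1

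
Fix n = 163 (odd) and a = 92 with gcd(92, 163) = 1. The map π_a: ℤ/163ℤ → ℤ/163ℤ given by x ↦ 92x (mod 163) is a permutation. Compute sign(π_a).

-1

Start at x=17: 17 → 97 → 122 → 140 → 3 → 113 → 127 → … (one orbit).
Decompose π into cycles: lengths [162, 1] (2 cycles, including the fixed point 0).
n − c = 163 − 2 = 161; sign = (−1)^161 = -1.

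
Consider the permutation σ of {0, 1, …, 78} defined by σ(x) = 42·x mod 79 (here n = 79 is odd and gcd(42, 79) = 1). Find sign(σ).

Trace 18: π^k(18) = [18, 45, 73, 64, 2, 5, 52] for k=0..6.
π_42 has 3 disjoint cycles with lengths [39, 39, 1] on {0,…,78}.
sign(π) = (−1)^{n − #cycles} = (−1)^{79−3} = (−1)^76 = +1.
Via Zolotarev, sign(π_{42}) = (42|79) = +1.

+1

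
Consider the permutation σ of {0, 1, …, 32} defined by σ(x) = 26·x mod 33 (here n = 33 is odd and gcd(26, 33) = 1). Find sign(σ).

Start at x=4: 4 → 5 → 31 → 14 → 1 → 26 → 16 → … (one orbit).
6 cycles of lengths [10, 10, 5, 5, 2, 1].
n − c = 33 − 6 = 27; sign = (−1)^27 = -1.
The Jacobi symbol (26|33) = -1 (Zolotarev) agrees.

-1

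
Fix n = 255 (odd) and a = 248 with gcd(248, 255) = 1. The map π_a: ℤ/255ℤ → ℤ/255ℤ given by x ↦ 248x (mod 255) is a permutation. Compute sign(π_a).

-1

Trace 49: π^k(49) = [49, 167, 106, 23, 94, 107, 16] for k=0..6.
The orbit structure of x ↦ 248x mod 255: 20 orbits of sizes [16, 16, 16, 16, 16, 16, 16, 16, 16, 16, 16, 16, 16, 16, 16, 4, 4, 4, 2, 1].
With 20 cycles on 255 points, sign = (−1)^{255−20} = -1.
(248|255)_J = -1 (Zolotarev's lemma cross-check).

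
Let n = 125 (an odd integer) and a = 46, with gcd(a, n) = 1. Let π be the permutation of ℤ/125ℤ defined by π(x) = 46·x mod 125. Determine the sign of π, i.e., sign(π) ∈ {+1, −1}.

+1

Orbit of 31 under x↦46x: [31, 51, 96, 41, 11, 6, 26]… (length divides ord_125(46)).
π_46 has 13 disjoint cycles with lengths [25, 25, 25, 25, 5, 5, 5, 5, 1, 1, 1, 1, 1] on {0,…,124}.
Σ(ℓ_i−1) = 125−13 = 112; sign = (−1)^112 = +1.
Check: (46/125) = +1 by Zolotarev.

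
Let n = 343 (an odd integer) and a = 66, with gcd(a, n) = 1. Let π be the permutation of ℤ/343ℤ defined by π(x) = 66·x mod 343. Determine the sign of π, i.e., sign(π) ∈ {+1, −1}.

-1

Trace 339: π^k(339) = [339, 79, 69, 95, 96, 162, 59] for k=0..6.
The orbit structure of x ↦ 66x mod 343: 4 orbits of sizes [294, 42, 6, 1].
343 − 4 = 339 transpositions; sign(π) = (−1)^339 = -1.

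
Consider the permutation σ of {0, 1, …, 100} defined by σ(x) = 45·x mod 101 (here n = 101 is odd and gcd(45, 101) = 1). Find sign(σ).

Trace 71: π^k(71) = [71, 64, 52, 17, 58, 85, 88] for k=0..6.
The orbit structure of x ↦ 45x mod 101: 3 orbits of sizes [50, 50, 1].
101 − 3 = 98 transpositions; sign(π) = (−1)^98 = +1.
(45|101)_J = +1 (Zolotarev's lemma cross-check).

+1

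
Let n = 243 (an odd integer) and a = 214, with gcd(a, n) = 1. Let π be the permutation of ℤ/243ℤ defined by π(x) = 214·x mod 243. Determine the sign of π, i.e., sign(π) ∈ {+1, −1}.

Orbit of 235 under x↦214x: [235, 232, 76, 226, 7, 40, 55]… (length divides ord_243(214)).
11 cycles of lengths [81, 81, 27, 27, 9, 9, 3, 3, 1, 1, 1].
11 cycles on 243: each ℓ→(−1)^(ℓ−1), product (−1)^232 = +1.
Zolotarev: (214|243) = +1, matching the cycle-count sign.

+1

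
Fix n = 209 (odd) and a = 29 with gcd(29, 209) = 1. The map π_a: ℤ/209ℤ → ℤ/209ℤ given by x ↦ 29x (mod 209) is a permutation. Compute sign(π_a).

Orbit of 125 under x↦29x: [125, 72, 207, 151, 199, 128, 159]… (length divides ord_209(29)).
Decompose π into cycles: lengths [90, 90, 18, 10, 1] (5 cycles, including the fixed point 0).
Σ(ℓ_i−1) = 209−5 = 204; sign = (−1)^204 = +1.

+1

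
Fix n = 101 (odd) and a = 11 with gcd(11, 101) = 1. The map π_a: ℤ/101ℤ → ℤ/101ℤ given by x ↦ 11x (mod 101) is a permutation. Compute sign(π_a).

-1

Trace 20: π^k(20) = [20, 18, 97, 57, 21, 29, 16] for k=0..6.
Decompose π into cycles: lengths [100, 1] (2 cycles, including the fixed point 0).
Σ(ℓ_i−1) = 101−2 = 99; sign = (−1)^99 = -1.
The Jacobi symbol (11|101) = -1 (Zolotarev) agrees.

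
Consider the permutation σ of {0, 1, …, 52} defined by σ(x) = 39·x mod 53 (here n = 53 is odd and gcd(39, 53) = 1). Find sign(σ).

Trace 26: π^k(26) = [26, 7, 8, 47, 31, 43, 34] for k=0..6.
The orbit structure of x ↦ 39x mod 53: 2 orbits of sizes [52, 1].
With 2 cycles on 53 points, sign = (−1)^{53−2} = -1.
(39|53)_J = -1 (Zolotarev's lemma cross-check).

-1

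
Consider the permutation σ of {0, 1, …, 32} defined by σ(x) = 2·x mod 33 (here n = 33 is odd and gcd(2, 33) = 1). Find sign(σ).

+1

Orbit of 2 under x↦2x: [2, 4, 8, 16, 32, 31, 29]… (length divides ord_33(2)).
5 cycles of lengths [10, 10, 10, 2, 1].
With 5 cycles on 33 points, sign = (−1)^{33−5} = +1.
Zolotarev: (2|33) = +1, matching the cycle-count sign.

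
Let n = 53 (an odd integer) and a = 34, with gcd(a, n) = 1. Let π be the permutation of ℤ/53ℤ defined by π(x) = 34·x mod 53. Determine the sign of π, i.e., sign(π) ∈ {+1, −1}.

Trace 41: π^k(41) = [41, 16, 14, 52, 19, 10, 22] for k=0..6.
Decompose π into cycles: lengths [52, 1] (2 cycles, including the fixed point 0).
Σ(ℓ_i−1) = 53−2 = 51; sign = (−1)^51 = -1.

-1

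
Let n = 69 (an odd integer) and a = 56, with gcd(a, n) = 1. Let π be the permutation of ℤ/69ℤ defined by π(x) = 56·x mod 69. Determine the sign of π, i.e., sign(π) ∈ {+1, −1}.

Trace 13: π^k(13) = [13, 38, 58, 5, 4, 17, 55] for k=0..6.
Cycle type of π: 22×3 + 2 + 1; total 5 cycles.
69 − 5 = 64 transpositions; sign(π) = (−1)^64 = +1.

+1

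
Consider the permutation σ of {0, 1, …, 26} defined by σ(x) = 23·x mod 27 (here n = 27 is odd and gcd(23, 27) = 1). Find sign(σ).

-1

Trace 13: π^k(13) = [13, 2, 19, 5, 7, 26, 4] for k=0..6.
π_23 has 4 disjoint cycles with lengths [18, 6, 2, 1] on {0,…,26}.
n − c = 27 − 4 = 23; sign = (−1)^23 = -1.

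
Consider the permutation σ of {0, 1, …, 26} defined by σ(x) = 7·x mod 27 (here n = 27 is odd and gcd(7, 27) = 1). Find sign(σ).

+1

Orbit of 16 under x↦7x: [16, 4, 1, 7, 22, 19, 25]… (length divides ord_27(7)).
The orbit structure of x ↦ 7x mod 27: 7 orbits of sizes [9, 9, 3, 3, 1, 1, 1].
With 7 cycles on 27 points, sign = (−1)^{27−7} = +1.
(7|27)_J = +1 (Zolotarev's lemma cross-check).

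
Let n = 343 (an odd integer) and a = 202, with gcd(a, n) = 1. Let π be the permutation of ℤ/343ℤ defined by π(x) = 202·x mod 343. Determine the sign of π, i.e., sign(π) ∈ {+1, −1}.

-1

Orbit of 216 under x↦202x: [216, 71, 279, 106, 146, 337, 160]… (length divides ord_343(202)).
10 cycles of lengths [98, 98, 98, 14, 14, 14, 2, 2, 2, 1].
sign(π) = (−1)^{n − #cycles} = (−1)^{343−10} = (−1)^333 = -1.
The Jacobi symbol (202|343) = -1 (Zolotarev) agrees.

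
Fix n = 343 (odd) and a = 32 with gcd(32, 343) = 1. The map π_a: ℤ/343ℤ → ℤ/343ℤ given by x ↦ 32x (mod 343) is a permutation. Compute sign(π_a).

Start at x=8: 8 → 256 → 303 → 92 → 200 → 226 → 29 → … (one orbit).
Cycle lengths of π_32 on ℤ/343ℤ: [147, 147, 21, 21, 3, 3, 1]; 7 cycles in total.
Σ(ℓ_i−1) = 343−7 = 336; sign = (−1)^336 = +1.
Via Zolotarev, sign(π_{32}) = (32|343) = +1.

+1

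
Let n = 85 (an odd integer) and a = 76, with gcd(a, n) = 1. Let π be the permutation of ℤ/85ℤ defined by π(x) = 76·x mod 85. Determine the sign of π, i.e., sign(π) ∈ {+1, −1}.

+1

Trace 16: π^k(16) = [16, 26, 21, 66, 1, 76, 81] for k=0..6.
Cycle lengths of π_76 on ℤ/85ℤ: [8, 8, 8, 8, 8, 8, 8, 8, 8, 8, 1, 1, 1, 1, 1]; 15 cycles in total.
Σ(ℓ_i−1) = 85−15 = 70; sign = (−1)^70 = +1.
The Jacobi symbol (76|85) = +1 (Zolotarev) agrees.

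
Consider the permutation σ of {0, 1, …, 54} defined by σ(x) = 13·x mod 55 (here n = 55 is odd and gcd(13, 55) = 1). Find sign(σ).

+1

Orbit of 31 under x↦13x: [31, 18, 14, 17, 1, 13, 4]… (length divides ord_55(13)).
5 cycles of lengths [20, 20, 10, 4, 1].
5 cycles on 55: each ℓ→(−1)^(ℓ−1), product (−1)^50 = +1.
(13|55)_J = +1 (Zolotarev's lemma cross-check).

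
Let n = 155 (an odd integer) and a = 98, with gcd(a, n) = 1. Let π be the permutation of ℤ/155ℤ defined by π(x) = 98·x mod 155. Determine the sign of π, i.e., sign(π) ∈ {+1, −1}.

-1

Start at x=98: 98 → 149 → 32 → 36 → 118 → 94 → 67 → … (one orbit).
Cycle type of π: 12×10 + 4 + 3×10 + 1; total 22 cycles.
155 − 22 = 133 transpositions; sign(π) = (−1)^133 = -1.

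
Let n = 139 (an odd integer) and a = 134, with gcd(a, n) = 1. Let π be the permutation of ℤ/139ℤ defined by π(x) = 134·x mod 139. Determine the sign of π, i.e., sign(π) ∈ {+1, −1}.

-1

Orbit of 136 under x↦134x: [136, 15, 64, 97, 71, 62, 107]… (length divides ord_139(134)).
Cycle lengths of π_134 on ℤ/139ℤ: [138, 1]; 2 cycles in total.
With 2 cycles on 139 points, sign = (−1)^{139−2} = -1.
Check: (134/139) = -1 by Zolotarev.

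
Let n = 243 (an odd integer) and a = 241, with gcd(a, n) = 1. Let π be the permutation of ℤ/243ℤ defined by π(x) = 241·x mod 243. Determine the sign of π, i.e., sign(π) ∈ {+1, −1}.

Start at x=34: 34 → 175 → 136 → 214 → 58 → 127 → 232 → … (one orbit).
The orbit structure of x ↦ 241x mod 243: 11 orbits of sizes [81, 81, 27, 27, 9, 9, 3, 3, 1, 1, 1].
Σ(ℓ_i−1) = 243−11 = 232; sign = (−1)^232 = +1.
Check: (241/243) = +1 by Zolotarev.

+1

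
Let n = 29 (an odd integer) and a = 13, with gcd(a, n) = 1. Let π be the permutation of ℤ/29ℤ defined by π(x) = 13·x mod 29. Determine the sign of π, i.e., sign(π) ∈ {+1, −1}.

+1

Orbit of 20 under x↦13x: [20, 28, 16, 5, 7, 4, 23]… (length divides ord_29(13)).
Cycle lengths of π_13 on ℤ/29ℤ: [14, 14, 1]; 3 cycles in total.
n − c = 29 − 3 = 26; sign = (−1)^26 = +1.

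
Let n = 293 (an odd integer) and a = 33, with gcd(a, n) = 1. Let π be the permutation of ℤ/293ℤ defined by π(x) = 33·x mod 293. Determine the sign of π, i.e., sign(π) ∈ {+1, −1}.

+1

Orbit of 56 under x↦33x: [56, 90, 40, 148, 196, 22, 140]… (length divides ord_293(33)).
π_33 has 5 disjoint cycles with lengths [73, 73, 73, 73, 1] on {0,…,292}.
sign(π) = (−1)^{n − #cycles} = (−1)^{293−5} = (−1)^288 = +1.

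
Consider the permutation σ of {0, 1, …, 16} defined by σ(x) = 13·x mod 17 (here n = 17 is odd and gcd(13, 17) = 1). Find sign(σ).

Trace 16: π^k(16) = [16, 4, 1, 13] for k=0..3.
π_13 has 5 disjoint cycles with lengths [4, 4, 4, 4, 1] on {0,…,16}.
Σ(ℓ_i−1) = 17−5 = 12; sign = (−1)^12 = +1.
(13|17)_J = +1 (Zolotarev's lemma cross-check).

+1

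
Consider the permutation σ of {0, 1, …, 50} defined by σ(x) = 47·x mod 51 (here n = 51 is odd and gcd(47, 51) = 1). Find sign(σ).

Orbit of 38 under x↦47x: [38, 1, 47, 16]… (length divides ord_51(47)).
The orbit structure of x ↦ 47x mod 51: 14 orbits of sizes [4, 4, 4, 4, 4, 4, 4, 4, 4, 4, 4, 4, 2, 1].
n − c = 51 − 14 = 37; sign = (−1)^37 = -1.
Via Zolotarev, sign(π_{47}) = (47|51) = -1.

-1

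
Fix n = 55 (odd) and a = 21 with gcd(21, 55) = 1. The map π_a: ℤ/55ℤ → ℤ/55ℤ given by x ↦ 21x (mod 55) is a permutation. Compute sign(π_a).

-1

Start at x=1: 1 → 21 → 1 (one orbit).
Cycle type of π: 2×25 + 1×5; total 30 cycles.
sign(π) = (−1)^{n − #cycles} = (−1)^{55−30} = (−1)^25 = -1.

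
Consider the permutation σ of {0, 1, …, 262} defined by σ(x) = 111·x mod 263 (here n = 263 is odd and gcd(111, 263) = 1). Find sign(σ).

+1

Start at x=24: 24 → 34 → 92 → 218 → 2 → 222 → 183 → … (one orbit).
Cycle lengths of π_111 on ℤ/263ℤ: [131, 131, 1]; 3 cycles in total.
Σ(ℓ_i−1) = 263−3 = 260; sign = (−1)^260 = +1.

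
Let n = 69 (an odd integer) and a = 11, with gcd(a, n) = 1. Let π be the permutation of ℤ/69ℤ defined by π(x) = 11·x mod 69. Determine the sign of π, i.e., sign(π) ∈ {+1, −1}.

+1

Trace 53: π^k(53) = [53, 31, 65, 25, 68, 58, 17] for k=0..6.
π_11 has 5 disjoint cycles with lengths [22, 22, 22, 2, 1] on {0,…,68}.
sign(π) = (−1)^{n − #cycles} = (−1)^{69−5} = (−1)^64 = +1.
Check: (11/69) = +1 by Zolotarev.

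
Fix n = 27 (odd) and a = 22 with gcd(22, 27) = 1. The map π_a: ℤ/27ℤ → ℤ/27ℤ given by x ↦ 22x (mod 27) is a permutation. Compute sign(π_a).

+1

Trace 1: π^k(1) = [1, 22, 25, 10, 4, 7, 19] for k=0..6.
π_22 has 7 disjoint cycles with lengths [9, 9, 3, 3, 1, 1, 1] on {0,…,26}.
sign(π) = (−1)^{n − #cycles} = (−1)^{27−7} = (−1)^20 = +1.
Check: (22/27) = +1 by Zolotarev.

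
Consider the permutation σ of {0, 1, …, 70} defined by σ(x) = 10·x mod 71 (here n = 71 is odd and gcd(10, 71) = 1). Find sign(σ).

Orbit of 8 under x↦10x: [8, 9, 19, 48, 54, 43, 4]… (length divides ord_71(10)).
π_10 has 3 disjoint cycles with lengths [35, 35, 1] on {0,…,70}.
With 3 cycles on 71 points, sign = (−1)^{71−3} = +1.
Via Zolotarev, sign(π_{10}) = (10|71) = +1.

+1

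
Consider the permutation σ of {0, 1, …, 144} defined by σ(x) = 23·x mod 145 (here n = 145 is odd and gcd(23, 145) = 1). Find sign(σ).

Start at x=141: 141 → 53 → 59 → 52 → 36 → 103 → 49 → … (one orbit).
Cycle lengths of π_23 on ℤ/145ℤ: [28, 28, 28, 28, 7, 7, 7, 7, 4, 1]; 10 cycles in total.
10 cycles on 145: each ℓ→(−1)^(ℓ−1), product (−1)^135 = -1.
(23|145)_J = -1 (Zolotarev's lemma cross-check).

-1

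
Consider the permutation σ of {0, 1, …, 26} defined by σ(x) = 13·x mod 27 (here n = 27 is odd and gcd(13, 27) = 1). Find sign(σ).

+1

Trace 13: π^k(13) = [13, 7, 10, 22, 16, 19, 4] for k=0..6.
Cycle lengths of π_13 on ℤ/27ℤ: [9, 9, 3, 3, 1, 1, 1]; 7 cycles in total.
Σ(ℓ_i−1) = 27−7 = 20; sign = (−1)^20 = +1.
The Jacobi symbol (13|27) = +1 (Zolotarev) agrees.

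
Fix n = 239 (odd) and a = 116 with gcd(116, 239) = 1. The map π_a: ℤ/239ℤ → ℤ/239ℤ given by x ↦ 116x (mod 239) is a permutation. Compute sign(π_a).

Trace 174: π^k(174) = [174, 108, 100, 128, 30, 134, 9] for k=0..6.
3 cycles of lengths [119, 119, 1].
n − c = 239 − 3 = 236; sign = (−1)^236 = +1.

+1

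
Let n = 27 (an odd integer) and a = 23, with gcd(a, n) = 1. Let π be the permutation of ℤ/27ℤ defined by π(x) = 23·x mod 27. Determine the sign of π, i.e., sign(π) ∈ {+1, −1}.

Start at x=10: 10 → 14 → 25 → 8 → 22 → 20 → 1 → … (one orbit).
The orbit structure of x ↦ 23x mod 27: 4 orbits of sizes [18, 6, 2, 1].
n − c = 27 − 4 = 23; sign = (−1)^23 = -1.
Check: (23/27) = -1 by Zolotarev.

-1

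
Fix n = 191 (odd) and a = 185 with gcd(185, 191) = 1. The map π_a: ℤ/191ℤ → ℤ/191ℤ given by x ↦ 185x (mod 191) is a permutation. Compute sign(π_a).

-1

Trace 136: π^k(136) = [136, 139, 121, 38, 154, 31, 5] for k=0..6.
Decompose π into cycles: lengths [38, 38, 38, 38, 38, 1] (6 cycles, including the fixed point 0).
With 6 cycles on 191 points, sign = (−1)^{191−6} = -1.
Check: (185/191) = -1 by Zolotarev.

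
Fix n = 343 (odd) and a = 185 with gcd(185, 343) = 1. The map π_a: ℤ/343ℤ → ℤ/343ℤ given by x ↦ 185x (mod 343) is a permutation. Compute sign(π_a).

-1

Trace 142: π^k(142) = [142, 202, 326, 285, 246, 234, 72] for k=0..6.
Decompose π into cycles: lengths [294, 42, 6, 1] (4 cycles, including the fixed point 0).
With 4 cycles on 343 points, sign = (−1)^{343−4} = -1.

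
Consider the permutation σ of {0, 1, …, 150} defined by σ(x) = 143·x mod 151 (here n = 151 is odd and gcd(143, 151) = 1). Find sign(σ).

-1

Trace 132: π^k(132) = [132, 1, 143, 64, 92, 19, 150] for k=0..6.
Decompose π into cycles: lengths [10, 10, 10, 10, 10, 10, 10, 10, 10, 10, 10, 10, 10, 10, 10, 1] (16 cycles, including the fixed point 0).
n − c = 151 − 16 = 135; sign = (−1)^135 = -1.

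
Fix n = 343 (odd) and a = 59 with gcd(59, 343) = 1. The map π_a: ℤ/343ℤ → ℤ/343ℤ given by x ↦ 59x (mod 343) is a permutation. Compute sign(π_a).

-1

Start at x=48: 48 → 88 → 47 → 29 → 339 → 107 → 139 → … (one orbit).
The orbit structure of x ↦ 59x mod 343: 4 orbits of sizes [294, 42, 6, 1].
sign(π) = (−1)^{n − #cycles} = (−1)^{343−4} = (−1)^339 = -1.
Via Zolotarev, sign(π_{59}) = (59|343) = -1.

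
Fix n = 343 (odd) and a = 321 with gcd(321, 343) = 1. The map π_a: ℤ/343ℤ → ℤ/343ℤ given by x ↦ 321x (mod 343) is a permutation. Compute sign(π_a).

-1

Trace 197: π^k(197) = [197, 125, 337, 132, 183, 90, 78] for k=0..6.
Decompose π into cycles: lengths [98, 98, 98, 14, 14, 14, 2, 2, 2, 1] (10 cycles, including the fixed point 0).
sign(π) = (−1)^{n − #cycles} = (−1)^{343−10} = (−1)^333 = -1.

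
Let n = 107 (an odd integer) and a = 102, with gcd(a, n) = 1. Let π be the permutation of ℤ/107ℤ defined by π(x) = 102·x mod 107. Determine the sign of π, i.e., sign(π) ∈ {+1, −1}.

+1

Orbit of 3 under x↦102x: [3, 92, 75, 53, 56, 41, 9]… (length divides ord_107(102)).
3 cycles of lengths [53, 53, 1].
sign(π) = (−1)^{n − #cycles} = (−1)^{107−3} = (−1)^104 = +1.
Via Zolotarev, sign(π_{102}) = (102|107) = +1.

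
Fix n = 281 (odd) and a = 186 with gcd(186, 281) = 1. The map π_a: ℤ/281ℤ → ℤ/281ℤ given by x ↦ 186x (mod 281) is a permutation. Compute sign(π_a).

Start at x=71: 71 → 280 → 95 → 248 → 44 → 35 → 47 → … (one orbit).
The orbit structure of x ↦ 186x mod 281: 2 orbits of sizes [280, 1].
With 2 cycles on 281 points, sign = (−1)^{281−2} = -1.

-1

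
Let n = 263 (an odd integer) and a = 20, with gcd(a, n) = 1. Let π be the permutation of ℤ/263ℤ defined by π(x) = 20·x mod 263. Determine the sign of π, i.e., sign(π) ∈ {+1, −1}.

Orbit of 189 under x↦20x: [189, 98, 119, 13, 260, 203, 115]… (length divides ord_263(20)).
2 cycles of lengths [262, 1].
n − c = 263 − 2 = 261; sign = (−1)^261 = -1.
The Jacobi symbol (20|263) = -1 (Zolotarev) agrees.

-1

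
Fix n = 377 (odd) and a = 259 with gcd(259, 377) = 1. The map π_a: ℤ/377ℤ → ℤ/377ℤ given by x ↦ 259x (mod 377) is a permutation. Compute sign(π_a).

-1

Start at x=313: 313 → 12 → 92 → 77 → 339 → 337 → 196 → … (one orbit).
π_259 has 20 disjoint cycles with lengths [28, 28, 28, 28, 28, 28, 28, 28, 28, 28, 28, 28, 28, 2, 2, 2, 2, 2, 2, 1] on {0,…,376}.
377 − 20 = 357 transpositions; sign(π) = (−1)^357 = -1.
Zolotarev: (259|377) = -1, matching the cycle-count sign.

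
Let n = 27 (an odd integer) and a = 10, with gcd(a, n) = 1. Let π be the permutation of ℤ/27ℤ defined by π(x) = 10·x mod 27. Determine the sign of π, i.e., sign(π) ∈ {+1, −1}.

Orbit of 1 under x↦10x: [1, 10, 19]… (length divides ord_27(10)).
Cycle type of π: 3×6 + 1×9; total 15 cycles.
sign(π) = (−1)^{n − #cycles} = (−1)^{27−15} = (−1)^12 = +1.
The Jacobi symbol (10|27) = +1 (Zolotarev) agrees.

+1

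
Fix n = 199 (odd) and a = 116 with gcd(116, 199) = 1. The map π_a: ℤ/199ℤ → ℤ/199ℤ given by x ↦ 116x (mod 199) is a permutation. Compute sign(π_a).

Orbit of 5 under x↦116x: [5, 182, 18, 98, 25, 114, 90]… (length divides ord_199(116)).
Cycle type of π: 33×6 + 1; total 7 cycles.
199 − 7 = 192 transpositions; sign(π) = (−1)^192 = +1.

+1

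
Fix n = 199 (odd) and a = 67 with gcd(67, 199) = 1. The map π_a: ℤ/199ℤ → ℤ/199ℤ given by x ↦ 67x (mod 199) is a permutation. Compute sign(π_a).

Orbit of 114 under x↦67x: [114, 76, 117, 78, 52, 101, 1]… (length divides ord_199(67)).
Cycle lengths of π_67 on ℤ/199ℤ: [66, 66, 66, 1]; 4 cycles in total.
sign(π) = (−1)^{n − #cycles} = (−1)^{199−4} = (−1)^195 = -1.
Via Zolotarev, sign(π_{67}) = (67|199) = -1.

-1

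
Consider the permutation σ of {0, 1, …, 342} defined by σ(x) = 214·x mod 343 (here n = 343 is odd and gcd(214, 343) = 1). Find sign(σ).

Trace 226: π^k(226) = [226, 1, 214, 177, 148, 116, 128] for k=0..6.
The orbit structure of x ↦ 214x mod 343: 31 orbits of sizes [21, 21, 21, 21, 21, 21, 21, 21, 21, 21, 21, 21, 21, 21, 3, 3, 3, 3, 3, 3, 3, 3, 3, 3, 3, 3, 3, 3, 3, 3, 1].
n − c = 343 − 31 = 312; sign = (−1)^312 = +1.

+1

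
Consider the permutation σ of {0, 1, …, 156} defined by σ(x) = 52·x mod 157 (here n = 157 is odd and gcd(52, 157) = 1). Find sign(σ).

Trace 46: π^k(46) = [46, 37, 40, 39, 144, 109, 16] for k=0..6.
π_52 has 5 disjoint cycles with lengths [39, 39, 39, 39, 1] on {0,…,156}.
157 − 5 = 152 transpositions; sign(π) = (−1)^152 = +1.

+1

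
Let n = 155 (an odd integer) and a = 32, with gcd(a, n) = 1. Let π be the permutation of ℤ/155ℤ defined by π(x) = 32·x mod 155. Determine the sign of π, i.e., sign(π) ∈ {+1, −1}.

-1

Trace 32: π^k(32) = [32, 94, 63, 1] for k=0..3.
62 cycles of lengths [4, 4, 4, 4, 4, 4, 4, 4, 4, 4, 4, 4, 4, 4, 4, 4, 4, 4, 4, 4, 4, 4, 4, 4, 4, 4, 4, 4, 4, 4, 4, 1, 1, 1, 1, 1, 1, 1, 1, 1, 1, 1, 1, 1, 1, 1, 1, 1, 1, 1, 1, 1, 1, 1, 1, 1, 1, 1, 1, 1, 1, 1].
62 cycles on 155: each ℓ→(−1)^(ℓ−1), product (−1)^93 = -1.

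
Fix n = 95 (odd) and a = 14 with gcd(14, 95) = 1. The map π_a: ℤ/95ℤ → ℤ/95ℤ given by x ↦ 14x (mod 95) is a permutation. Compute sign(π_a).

-1

Orbit of 34 under x↦14x: [34, 1, 14, 6, 84, 36, 29]… (length divides ord_95(14)).
Cycle lengths of π_14 on ℤ/95ℤ: [18, 18, 18, 18, 18, 2, 2, 1]; 8 cycles in total.
With 8 cycles on 95 points, sign = (−1)^{95−8} = -1.
Via Zolotarev, sign(π_{14}) = (14|95) = -1.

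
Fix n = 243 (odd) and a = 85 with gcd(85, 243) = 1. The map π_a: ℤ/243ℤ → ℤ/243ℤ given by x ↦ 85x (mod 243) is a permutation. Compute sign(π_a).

+1

Trace 232: π^k(232) = [232, 37, 229, 25, 181, 76, 142] for k=0..6.
Decompose π into cycles: lengths [81, 81, 27, 27, 9, 9, 3, 3, 1, 1, 1] (11 cycles, including the fixed point 0).
With 11 cycles on 243 points, sign = (−1)^{243−11} = +1.
(85|243)_J = +1 (Zolotarev's lemma cross-check).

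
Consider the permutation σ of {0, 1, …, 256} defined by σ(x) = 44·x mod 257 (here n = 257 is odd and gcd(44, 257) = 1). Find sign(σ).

+1

Orbit of 46 under x↦44x: [46, 225, 134, 242, 111, 1, 44]… (length divides ord_257(44)).
The orbit structure of x ↦ 44x mod 257: 5 orbits of sizes [64, 64, 64, 64, 1].
sign(π) = (−1)^{n − #cycles} = (−1)^{257−5} = (−1)^252 = +1.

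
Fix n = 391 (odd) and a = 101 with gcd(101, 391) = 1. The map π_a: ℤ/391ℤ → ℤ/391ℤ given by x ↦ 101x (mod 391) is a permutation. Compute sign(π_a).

Orbit of 18 under x↦101x: [18, 254, 239, 288, 154, 305, 307]… (length divides ord_391(101)).
Cycle type of π: 22×16 + 11×2 + 2×8 + 1; total 27 cycles.
sign(π) = (−1)^{n − #cycles} = (−1)^{391−27} = (−1)^364 = +1.
Check: (101/391) = +1 by Zolotarev.

+1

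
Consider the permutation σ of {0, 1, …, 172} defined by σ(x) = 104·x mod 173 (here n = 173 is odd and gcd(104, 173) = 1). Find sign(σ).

-1

Orbit of 34 under x↦104x: [34, 76, 119, 93, 157, 66, 117]… (length divides ord_173(104)).
Decompose π into cycles: lengths [172, 1] (2 cycles, including the fixed point 0).
n − c = 173 − 2 = 171; sign = (−1)^171 = -1.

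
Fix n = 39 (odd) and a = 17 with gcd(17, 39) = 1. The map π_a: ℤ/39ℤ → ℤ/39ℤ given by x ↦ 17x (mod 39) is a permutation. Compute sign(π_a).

-1

Start at x=16: 16 → 38 → 22 → 23 → 1 → 17 → 16 (one orbit).
Cycle lengths of π_17 on ℤ/39ℤ: [6, 6, 6, 6, 6, 6, 2, 1]; 8 cycles in total.
With 8 cycles on 39 points, sign = (−1)^{39−8} = -1.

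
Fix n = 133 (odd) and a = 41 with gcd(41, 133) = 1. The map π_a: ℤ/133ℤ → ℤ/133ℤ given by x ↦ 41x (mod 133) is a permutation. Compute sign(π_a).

+1

Start at x=1: 1 → 41 → 85 → 27 → 43 → 34 → 64 → … (one orbit).
The orbit structure of x ↦ 41x mod 133: 11 orbits of sizes [18, 18, 18, 18, 18, 18, 18, 2, 2, 2, 1].
With 11 cycles on 133 points, sign = (−1)^{133−11} = +1.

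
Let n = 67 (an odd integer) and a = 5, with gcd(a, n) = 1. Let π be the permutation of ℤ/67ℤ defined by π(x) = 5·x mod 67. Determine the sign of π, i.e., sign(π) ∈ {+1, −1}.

-1

Orbit of 8 under x↦5x: [8, 40, 66, 62, 42, 9, 45]… (length divides ord_67(5)).
The orbit structure of x ↦ 5x mod 67: 4 orbits of sizes [22, 22, 22, 1].
4 cycles on 67: each ℓ→(−1)^(ℓ−1), product (−1)^63 = -1.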